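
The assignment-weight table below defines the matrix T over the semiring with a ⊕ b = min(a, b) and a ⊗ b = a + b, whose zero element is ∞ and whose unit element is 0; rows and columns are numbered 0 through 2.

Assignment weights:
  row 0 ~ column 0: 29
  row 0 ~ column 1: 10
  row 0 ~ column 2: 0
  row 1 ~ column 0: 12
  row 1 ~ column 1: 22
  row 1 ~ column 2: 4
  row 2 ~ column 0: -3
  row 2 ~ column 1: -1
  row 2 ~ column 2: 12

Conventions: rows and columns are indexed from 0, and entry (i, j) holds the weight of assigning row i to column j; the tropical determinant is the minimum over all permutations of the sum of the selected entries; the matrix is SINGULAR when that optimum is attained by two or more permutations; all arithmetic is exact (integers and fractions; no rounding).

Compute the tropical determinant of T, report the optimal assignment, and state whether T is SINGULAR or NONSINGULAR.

σ = (0, 1, 2): 29 + 22 + 12 = 63
σ = (0, 2, 1): 29 + 4 + (-1) = 32
σ = (1, 0, 2): 10 + 12 + 12 = 34
σ = (1, 2, 0): 10 + 4 + (-3) = 11
σ = (2, 0, 1): 0 + 12 + (-1) = 11
σ = (2, 1, 0): 0 + 22 + (-3) = 19
Optimal value attained by: σ = (1, 2, 0).
Answer: det⊕(T) = 11; verdict: SINGULAR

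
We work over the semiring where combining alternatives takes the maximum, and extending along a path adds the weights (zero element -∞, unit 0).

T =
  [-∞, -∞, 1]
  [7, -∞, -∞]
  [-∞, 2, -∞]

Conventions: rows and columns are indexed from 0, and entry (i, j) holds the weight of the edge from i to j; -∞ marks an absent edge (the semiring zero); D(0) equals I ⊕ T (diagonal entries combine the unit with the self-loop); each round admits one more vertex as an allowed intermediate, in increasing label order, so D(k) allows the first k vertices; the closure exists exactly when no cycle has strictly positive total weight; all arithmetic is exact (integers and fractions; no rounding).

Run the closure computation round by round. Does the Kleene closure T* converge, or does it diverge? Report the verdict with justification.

D(0):
  [0, -∞, 1]
  [7, 0, -∞]
  [-∞, 2, 0]
D(1):
  [0, -∞, 1]
  [7, 0, 8]
  [-∞, 2, 0]
Detection: at round 2, diagonal entry (2, 2) turns strictly positive.
Key observation: the cycle 2->1->0->2 has total weight 2 + 7 + 1, which is strictly positive.
Answer: DIVERGES — positive cycle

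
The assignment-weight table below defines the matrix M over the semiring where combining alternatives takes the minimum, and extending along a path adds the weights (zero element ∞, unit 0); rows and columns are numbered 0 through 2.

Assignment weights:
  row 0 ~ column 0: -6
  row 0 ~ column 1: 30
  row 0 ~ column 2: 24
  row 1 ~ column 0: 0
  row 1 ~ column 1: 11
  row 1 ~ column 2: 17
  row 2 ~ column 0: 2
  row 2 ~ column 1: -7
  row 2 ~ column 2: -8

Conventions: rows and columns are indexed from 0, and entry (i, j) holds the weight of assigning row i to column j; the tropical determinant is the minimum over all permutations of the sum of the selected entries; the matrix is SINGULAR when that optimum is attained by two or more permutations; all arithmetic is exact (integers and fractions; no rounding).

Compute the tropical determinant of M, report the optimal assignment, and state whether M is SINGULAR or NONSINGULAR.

σ = (0, 1, 2): (-6) + 11 + (-8) = -3
σ = (0, 2, 1): (-6) + 17 + (-7) = 4
σ = (1, 0, 2): 30 + 0 + (-8) = 22
σ = (1, 2, 0): 30 + 17 + 2 = 49
σ = (2, 0, 1): 24 + 0 + (-7) = 17
σ = (2, 1, 0): 24 + 11 + 2 = 37
Optimal value attained by: σ = (0, 1, 2).
Answer: det⊕(M) = -3; verdict: NONSINGULAR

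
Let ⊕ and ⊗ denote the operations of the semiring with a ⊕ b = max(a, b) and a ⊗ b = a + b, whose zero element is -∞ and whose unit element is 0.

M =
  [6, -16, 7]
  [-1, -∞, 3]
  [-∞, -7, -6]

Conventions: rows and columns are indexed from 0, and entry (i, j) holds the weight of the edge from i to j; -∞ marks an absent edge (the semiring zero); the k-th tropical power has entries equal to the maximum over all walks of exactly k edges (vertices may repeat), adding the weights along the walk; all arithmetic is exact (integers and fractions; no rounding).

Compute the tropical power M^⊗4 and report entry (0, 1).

M^⊗2:
  [12, 0, 13]
  [5, -4, 6]
  [-8, -13, -4]
M^⊗3:
  [18, 6, 19]
  [11, -1, 12]
  [-2, -11, -1]
M^⊗4:
  [24, 12, 25]
  [17, 5, 18]
  [4, -8, 5]
Key observation: the optimum is the walk 0->0->0->2->1, with weight 6 + 6 + 7 + (-7) = 12.
Optimal value attained by: walk 0->0->0->2->1.
Answer: (M^⊗4)[0][1] = 12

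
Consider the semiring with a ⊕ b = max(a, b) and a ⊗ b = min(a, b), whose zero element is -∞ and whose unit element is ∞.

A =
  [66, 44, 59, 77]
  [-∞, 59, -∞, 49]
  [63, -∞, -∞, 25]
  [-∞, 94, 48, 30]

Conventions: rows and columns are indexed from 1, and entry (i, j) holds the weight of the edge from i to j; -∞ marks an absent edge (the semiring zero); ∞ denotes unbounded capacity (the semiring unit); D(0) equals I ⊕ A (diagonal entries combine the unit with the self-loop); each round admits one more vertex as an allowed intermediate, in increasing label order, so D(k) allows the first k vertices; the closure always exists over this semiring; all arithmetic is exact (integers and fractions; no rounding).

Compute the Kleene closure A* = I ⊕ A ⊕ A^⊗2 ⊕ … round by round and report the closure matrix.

D(0):
  [∞, 44, 59, 77]
  [-∞, ∞, -∞, 49]
  [63, -∞, ∞, 25]
  [-∞, 94, 48, ∞]
D(1):
  [∞, 44, 59, 77]
  [-∞, ∞, -∞, 49]
  [63, 44, ∞, 63]
  [-∞, 94, 48, ∞]
D(2):
  [∞, 44, 59, 77]
  [-∞, ∞, -∞, 49]
  [63, 44, ∞, 63]
  [-∞, 94, 48, ∞]
D(3):
  [∞, 44, 59, 77]
  [-∞, ∞, -∞, 49]
  [63, 44, ∞, 63]
  [48, 94, 48, ∞]
D(4):
  [∞, 77, 59, 77]
  [48, ∞, 48, 49]
  [63, 63, ∞, 63]
  [48, 94, 48, ∞]
Answer: A* = [[∞, 77, 59, 77], [48, ∞, 48, 49], [63, 63, ∞, 63], [48, 94, 48, ∞]]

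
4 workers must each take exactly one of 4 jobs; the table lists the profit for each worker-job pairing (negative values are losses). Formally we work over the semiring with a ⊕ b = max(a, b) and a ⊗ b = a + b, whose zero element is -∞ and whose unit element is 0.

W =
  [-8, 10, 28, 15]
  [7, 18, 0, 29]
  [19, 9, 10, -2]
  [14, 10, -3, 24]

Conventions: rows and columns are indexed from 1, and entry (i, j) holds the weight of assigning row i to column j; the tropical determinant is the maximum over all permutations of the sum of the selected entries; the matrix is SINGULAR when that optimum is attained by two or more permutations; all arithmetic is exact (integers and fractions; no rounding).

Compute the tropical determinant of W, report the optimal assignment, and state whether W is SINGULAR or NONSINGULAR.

σ = (1, 2, 3, 4): (-8) + 18 + 10 + 24 = 44
σ = (1, 2, 4, 3): (-8) + 18 + (-2) + (-3) = 5
σ = (1, 3, 2, 4): (-8) + 0 + 9 + 24 = 25
σ = (1, 3, 4, 2): (-8) + 0 + (-2) + 10 = 0
σ = (1, 4, 2, 3): (-8) + 29 + 9 + (-3) = 27
σ = (1, 4, 3, 2): (-8) + 29 + 10 + 10 = 41
σ = (2, 1, 3, 4): 10 + 7 + 10 + 24 = 51
σ = (2, 1, 4, 3): 10 + 7 + (-2) + (-3) = 12
σ = (2, 3, 1, 4): 10 + 0 + 19 + 24 = 53
σ = (2, 3, 4, 1): 10 + 0 + (-2) + 14 = 22
σ = (2, 4, 1, 3): 10 + 29 + 19 + (-3) = 55
σ = (2, 4, 3, 1): 10 + 29 + 10 + 14 = 63
σ = (3, 1, 2, 4): 28 + 7 + 9 + 24 = 68
σ = (3, 1, 4, 2): 28 + 7 + (-2) + 10 = 43
σ = (3, 2, 1, 4): 28 + 18 + 19 + 24 = 89
σ = (3, 2, 4, 1): 28 + 18 + (-2) + 14 = 58
σ = (3, 4, 1, 2): 28 + 29 + 19 + 10 = 86
σ = (3, 4, 2, 1): 28 + 29 + 9 + 14 = 80
σ = (4, 1, 2, 3): 15 + 7 + 9 + (-3) = 28
σ = (4, 1, 3, 2): 15 + 7 + 10 + 10 = 42
σ = (4, 2, 1, 3): 15 + 18 + 19 + (-3) = 49
σ = (4, 2, 3, 1): 15 + 18 + 10 + 14 = 57
σ = (4, 3, 1, 2): 15 + 0 + 19 + 10 = 44
σ = (4, 3, 2, 1): 15 + 0 + 9 + 14 = 38
Optimal value attained by: σ = (3, 2, 1, 4).
Answer: det⊕(W) = 89; verdict: NONSINGULAR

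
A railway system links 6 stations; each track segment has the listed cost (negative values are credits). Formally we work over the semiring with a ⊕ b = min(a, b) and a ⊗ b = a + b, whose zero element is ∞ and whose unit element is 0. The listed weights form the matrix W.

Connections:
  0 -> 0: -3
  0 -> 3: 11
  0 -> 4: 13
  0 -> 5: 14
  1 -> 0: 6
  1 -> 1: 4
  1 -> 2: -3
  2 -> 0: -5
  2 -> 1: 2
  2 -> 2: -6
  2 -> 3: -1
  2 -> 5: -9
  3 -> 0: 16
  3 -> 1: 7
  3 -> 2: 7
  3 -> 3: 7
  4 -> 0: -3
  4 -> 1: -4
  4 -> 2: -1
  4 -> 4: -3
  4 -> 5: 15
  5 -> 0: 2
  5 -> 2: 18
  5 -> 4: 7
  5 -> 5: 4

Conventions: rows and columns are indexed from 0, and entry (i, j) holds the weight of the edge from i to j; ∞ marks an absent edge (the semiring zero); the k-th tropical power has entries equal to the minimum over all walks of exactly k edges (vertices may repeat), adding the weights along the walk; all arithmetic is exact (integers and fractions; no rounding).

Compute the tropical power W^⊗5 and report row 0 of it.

W^⊗2:
  [-6, 9, 12, 8, 10, 11]
  [-8, -1, -9, -4, 19, -12]
  [-11, -4, -12, -7, -2, -15]
  [2, 9, 1, 6, 29, -2]
  [-6, -7, -7, -2, -6, -10]
  [-1, 3, 6, 13, 4, 8]
W^⊗3:
  [-9, 6, 6, 5, 7, 3]
  [-14, -7, -15, -10, -5, -18]
  [-17, -10, -18, -13, -8, -21]
  [-4, 3, -5, 0, 5, -8]
  [-12, -10, -13, -8, -9, -16]
  [-4, 0, 0, 5, 1, -3]
W^⊗4:
  [-12, 3, 0, 2, 4, -3]
  [-20, -13, -21, -16, -11, -24]
  [-23, -16, -24, -19, -14, -27]
  [-10, -3, -11, -6, -1, -14]
  [-18, -13, -19, -14, -12, -22]
  [-7, -3, -6, -1, -2, -9]
W^⊗5:
  [-15, 0, -6, -1, 1, -9]
  [-26, -19, -27, -22, -17, -30]
  [-29, -22, -30, -25, -20, -33]
  [-16, -9, -17, -12, -7, -20]
  [-24, -17, -25, -20, -15, -28]
  [-11, -6, -12, -7, -5, -15]
Answer: row 0 of W^⊗5 = [-15, 0, -6, -1, 1, -9]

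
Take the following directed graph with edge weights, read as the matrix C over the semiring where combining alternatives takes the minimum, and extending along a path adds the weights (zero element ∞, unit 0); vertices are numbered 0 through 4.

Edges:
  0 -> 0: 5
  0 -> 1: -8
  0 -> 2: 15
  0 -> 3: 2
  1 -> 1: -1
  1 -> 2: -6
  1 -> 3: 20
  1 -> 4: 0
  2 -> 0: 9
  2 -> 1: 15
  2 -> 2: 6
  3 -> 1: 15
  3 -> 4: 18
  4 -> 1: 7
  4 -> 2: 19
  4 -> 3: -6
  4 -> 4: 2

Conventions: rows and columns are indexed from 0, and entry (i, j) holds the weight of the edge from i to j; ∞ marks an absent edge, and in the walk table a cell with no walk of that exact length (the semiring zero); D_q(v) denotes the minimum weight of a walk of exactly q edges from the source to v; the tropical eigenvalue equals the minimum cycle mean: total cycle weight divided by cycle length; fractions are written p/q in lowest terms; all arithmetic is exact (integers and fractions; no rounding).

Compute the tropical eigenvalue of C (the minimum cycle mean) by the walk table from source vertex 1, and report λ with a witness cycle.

q=0: [∞, 0, ∞, ∞, ∞]
q=1: [∞, -1, -6, 20, 0]
q=2: [3, -2, -7, -6, -1]
q=3: [2, -5, -8, -7, -2]
q=4: [1, -6, -11, -8, -5]
q=5: [-2, -7, -12, -11, -6]
Optimal cycle mean attained by: cycle 0->1->2->0, total (-8) + (-6) + 9, length 3.
Answer: λ = -5/3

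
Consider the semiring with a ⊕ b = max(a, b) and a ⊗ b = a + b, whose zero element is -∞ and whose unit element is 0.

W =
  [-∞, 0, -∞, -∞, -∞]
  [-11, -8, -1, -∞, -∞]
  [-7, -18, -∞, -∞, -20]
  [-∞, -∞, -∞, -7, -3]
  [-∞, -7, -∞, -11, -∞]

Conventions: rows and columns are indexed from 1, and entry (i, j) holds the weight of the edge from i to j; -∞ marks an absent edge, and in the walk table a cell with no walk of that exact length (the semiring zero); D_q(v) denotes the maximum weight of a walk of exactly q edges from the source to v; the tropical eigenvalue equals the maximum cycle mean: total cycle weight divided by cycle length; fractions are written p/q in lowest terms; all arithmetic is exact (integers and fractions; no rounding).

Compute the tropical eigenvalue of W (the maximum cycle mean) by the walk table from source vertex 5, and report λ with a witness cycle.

q=0: [-∞, -∞, -∞, -∞, 0]
q=1: [-∞, -7, -∞, -11, -∞]
q=2: [-18, -15, -8, -18, -14]
q=3: [-15, -18, -16, -25, -21]
q=4: [-23, -15, -19, -32, -28]
q=5: [-26, -23, -16, -39, -35]
Optimal cycle mean attained by: cycle 1->2->3->1, total 0 + (-1) + (-7), length 3.
Answer: λ = -8/3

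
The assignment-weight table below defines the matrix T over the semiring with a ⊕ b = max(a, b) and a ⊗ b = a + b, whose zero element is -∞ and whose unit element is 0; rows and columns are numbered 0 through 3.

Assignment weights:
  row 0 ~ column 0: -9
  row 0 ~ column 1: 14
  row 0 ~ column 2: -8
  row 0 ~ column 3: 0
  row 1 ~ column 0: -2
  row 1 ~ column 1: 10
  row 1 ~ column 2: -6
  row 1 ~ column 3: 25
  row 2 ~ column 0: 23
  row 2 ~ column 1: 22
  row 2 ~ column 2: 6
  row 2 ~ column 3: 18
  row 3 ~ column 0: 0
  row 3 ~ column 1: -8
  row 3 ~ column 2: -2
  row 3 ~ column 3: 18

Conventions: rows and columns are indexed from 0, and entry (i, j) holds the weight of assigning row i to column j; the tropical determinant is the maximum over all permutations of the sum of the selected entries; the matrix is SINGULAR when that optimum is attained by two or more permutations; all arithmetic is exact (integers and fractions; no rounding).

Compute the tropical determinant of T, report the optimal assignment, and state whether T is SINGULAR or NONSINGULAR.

σ = (0, 1, 2, 3): (-9) + 10 + 6 + 18 = 25
σ = (0, 1, 3, 2): (-9) + 10 + 18 + (-2) = 17
σ = (0, 2, 1, 3): (-9) + (-6) + 22 + 18 = 25
σ = (0, 2, 3, 1): (-9) + (-6) + 18 + (-8) = -5
σ = (0, 3, 1, 2): (-9) + 25 + 22 + (-2) = 36
σ = (0, 3, 2, 1): (-9) + 25 + 6 + (-8) = 14
σ = (1, 0, 2, 3): 14 + (-2) + 6 + 18 = 36
σ = (1, 0, 3, 2): 14 + (-2) + 18 + (-2) = 28
σ = (1, 2, 0, 3): 14 + (-6) + 23 + 18 = 49
σ = (1, 2, 3, 0): 14 + (-6) + 18 + 0 = 26
σ = (1, 3, 0, 2): 14 + 25 + 23 + (-2) = 60
σ = (1, 3, 2, 0): 14 + 25 + 6 + 0 = 45
σ = (2, 0, 1, 3): (-8) + (-2) + 22 + 18 = 30
σ = (2, 0, 3, 1): (-8) + (-2) + 18 + (-8) = 0
σ = (2, 1, 0, 3): (-8) + 10 + 23 + 18 = 43
σ = (2, 1, 3, 0): (-8) + 10 + 18 + 0 = 20
σ = (2, 3, 0, 1): (-8) + 25 + 23 + (-8) = 32
σ = (2, 3, 1, 0): (-8) + 25 + 22 + 0 = 39
σ = (3, 0, 1, 2): 0 + (-2) + 22 + (-2) = 18
σ = (3, 0, 2, 1): 0 + (-2) + 6 + (-8) = -4
σ = (3, 1, 0, 2): 0 + 10 + 23 + (-2) = 31
σ = (3, 1, 2, 0): 0 + 10 + 6 + 0 = 16
σ = (3, 2, 0, 1): 0 + (-6) + 23 + (-8) = 9
σ = (3, 2, 1, 0): 0 + (-6) + 22 + 0 = 16
Optimal value attained by: σ = (1, 3, 0, 2).
Answer: det⊕(T) = 60; verdict: NONSINGULAR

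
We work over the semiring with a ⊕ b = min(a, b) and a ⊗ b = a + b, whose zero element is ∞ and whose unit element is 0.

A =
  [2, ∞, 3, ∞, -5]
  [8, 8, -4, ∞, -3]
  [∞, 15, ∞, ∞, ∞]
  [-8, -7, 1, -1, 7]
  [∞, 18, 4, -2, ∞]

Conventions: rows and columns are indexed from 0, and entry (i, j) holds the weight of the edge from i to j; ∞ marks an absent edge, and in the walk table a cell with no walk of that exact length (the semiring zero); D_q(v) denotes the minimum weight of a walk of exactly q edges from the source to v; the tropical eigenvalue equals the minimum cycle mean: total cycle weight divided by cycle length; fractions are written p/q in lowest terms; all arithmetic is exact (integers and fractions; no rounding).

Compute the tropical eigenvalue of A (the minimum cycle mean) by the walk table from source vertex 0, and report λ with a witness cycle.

q=0: [0, ∞, ∞, ∞, ∞]
q=1: [2, ∞, 3, ∞, -5]
q=2: [4, 13, -1, -7, -3]
q=3: [-15, -14, -6, -8, -1]
q=4: [-16, -15, -18, -9, -20]
q=5: [-17, -16, -19, -22, -21]
Optimal cycle mean attained by: cycle 0->4->3->0, total (-5) + (-2) + (-8), length 3.
Answer: λ = -5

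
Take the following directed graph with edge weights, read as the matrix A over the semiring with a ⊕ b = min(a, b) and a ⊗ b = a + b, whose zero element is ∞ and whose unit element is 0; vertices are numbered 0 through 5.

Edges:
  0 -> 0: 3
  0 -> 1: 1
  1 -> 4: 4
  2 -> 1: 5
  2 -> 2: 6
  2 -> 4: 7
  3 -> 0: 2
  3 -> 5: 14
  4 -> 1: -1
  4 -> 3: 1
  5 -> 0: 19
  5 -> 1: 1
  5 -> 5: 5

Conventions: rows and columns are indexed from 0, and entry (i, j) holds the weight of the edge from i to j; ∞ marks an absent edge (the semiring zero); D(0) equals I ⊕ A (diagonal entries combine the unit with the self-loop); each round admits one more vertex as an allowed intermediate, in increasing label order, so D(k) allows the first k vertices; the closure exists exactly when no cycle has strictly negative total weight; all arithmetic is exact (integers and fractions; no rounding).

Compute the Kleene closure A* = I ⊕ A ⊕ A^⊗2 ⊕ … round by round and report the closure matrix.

D(0):
  [0, 1, ∞, ∞, ∞, ∞]
  [∞, 0, ∞, ∞, 4, ∞]
  [∞, 5, 0, ∞, 7, ∞]
  [2, ∞, ∞, 0, ∞, 14]
  [∞, -1, ∞, 1, 0, ∞]
  [19, 1, ∞, ∞, ∞, 0]
D(1):
  [0, 1, ∞, ∞, ∞, ∞]
  [∞, 0, ∞, ∞, 4, ∞]
  [∞, 5, 0, ∞, 7, ∞]
  [2, 3, ∞, 0, ∞, 14]
  [∞, -1, ∞, 1, 0, ∞]
  [19, 1, ∞, ∞, ∞, 0]
D(2):
  [0, 1, ∞, ∞, 5, ∞]
  [∞, 0, ∞, ∞, 4, ∞]
  [∞, 5, 0, ∞, 7, ∞]
  [2, 3, ∞, 0, 7, 14]
  [∞, -1, ∞, 1, 0, ∞]
  [19, 1, ∞, ∞, 5, 0]
D(3):
  [0, 1, ∞, ∞, 5, ∞]
  [∞, 0, ∞, ∞, 4, ∞]
  [∞, 5, 0, ∞, 7, ∞]
  [2, 3, ∞, 0, 7, 14]
  [∞, -1, ∞, 1, 0, ∞]
  [19, 1, ∞, ∞, 5, 0]
D(4):
  [0, 1, ∞, ∞, 5, ∞]
  [∞, 0, ∞, ∞, 4, ∞]
  [∞, 5, 0, ∞, 7, ∞]
  [2, 3, ∞, 0, 7, 14]
  [3, -1, ∞, 1, 0, 15]
  [19, 1, ∞, ∞, 5, 0]
D(5):
  [0, 1, ∞, 6, 5, 20]
  [7, 0, ∞, 5, 4, 19]
  [10, 5, 0, 8, 7, 22]
  [2, 3, ∞, 0, 7, 14]
  [3, -1, ∞, 1, 0, 15]
  [8, 1, ∞, 6, 5, 0]
D(6):
  [0, 1, ∞, 6, 5, 20]
  [7, 0, ∞, 5, 4, 19]
  [10, 5, 0, 8, 7, 22]
  [2, 3, ∞, 0, 7, 14]
  [3, -1, ∞, 1, 0, 15]
  [8, 1, ∞, 6, 5, 0]
Answer: A* = [[0, 1, ∞, 6, 5, 20], [7, 0, ∞, 5, 4, 19], [10, 5, 0, 8, 7, 22], [2, 3, ∞, 0, 7, 14], [3, -1, ∞, 1, 0, 15], [8, 1, ∞, 6, 5, 0]]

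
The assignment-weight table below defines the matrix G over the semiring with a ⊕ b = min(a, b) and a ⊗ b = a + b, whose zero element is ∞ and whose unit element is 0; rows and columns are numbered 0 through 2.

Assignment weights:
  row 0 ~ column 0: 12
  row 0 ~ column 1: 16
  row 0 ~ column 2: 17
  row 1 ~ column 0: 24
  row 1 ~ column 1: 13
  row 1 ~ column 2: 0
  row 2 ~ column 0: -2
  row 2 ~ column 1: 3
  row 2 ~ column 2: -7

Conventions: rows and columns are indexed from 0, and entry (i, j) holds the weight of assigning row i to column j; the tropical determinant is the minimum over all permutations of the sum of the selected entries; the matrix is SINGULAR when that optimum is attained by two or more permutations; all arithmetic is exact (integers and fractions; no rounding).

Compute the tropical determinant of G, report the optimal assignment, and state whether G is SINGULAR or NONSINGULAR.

σ = (0, 1, 2): 12 + 13 + (-7) = 18
σ = (0, 2, 1): 12 + 0 + 3 = 15
σ = (1, 0, 2): 16 + 24 + (-7) = 33
σ = (1, 2, 0): 16 + 0 + (-2) = 14
σ = (2, 0, 1): 17 + 24 + 3 = 44
σ = (2, 1, 0): 17 + 13 + (-2) = 28
Optimal value attained by: σ = (1, 2, 0).
Answer: det⊕(G) = 14; verdict: NONSINGULAR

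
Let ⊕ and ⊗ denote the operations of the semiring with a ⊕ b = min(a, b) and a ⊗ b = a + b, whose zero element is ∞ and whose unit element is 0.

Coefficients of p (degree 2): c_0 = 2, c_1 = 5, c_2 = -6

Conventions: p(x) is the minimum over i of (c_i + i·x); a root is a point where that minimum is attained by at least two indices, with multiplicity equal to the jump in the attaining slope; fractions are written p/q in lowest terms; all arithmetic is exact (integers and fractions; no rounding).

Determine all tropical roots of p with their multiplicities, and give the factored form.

hull edge (i=0, c=2) to (i=2, c=-6): slope -4, span 2
Factored form: p(x) = -6 ⊗ (x ⊕ 4) ⊗ (x ⊕ 4)
Answer: roots = 4 (mult 2)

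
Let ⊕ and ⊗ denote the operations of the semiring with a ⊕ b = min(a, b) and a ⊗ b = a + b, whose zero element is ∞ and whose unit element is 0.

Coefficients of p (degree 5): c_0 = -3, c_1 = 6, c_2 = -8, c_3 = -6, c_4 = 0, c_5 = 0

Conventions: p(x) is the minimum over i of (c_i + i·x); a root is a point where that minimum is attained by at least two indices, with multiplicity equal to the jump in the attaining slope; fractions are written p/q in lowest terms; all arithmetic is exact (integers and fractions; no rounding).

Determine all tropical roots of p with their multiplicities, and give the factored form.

hull edge (i=0, c=-3) to (i=2, c=-8): slope -5/2, span 2
hull edge (i=2, c=-8) to (i=3, c=-6): slope 2, span 1
hull edge (i=3, c=-6) to (i=5, c=0): slope 3, span 2
Factored form: p(x) = 0 ⊗ (x ⊕ (-3)) ⊗ (x ⊕ (-3)) ⊗ (x ⊕ (-2)) ⊗ (x ⊕ 5/2) ⊗ (x ⊕ 5/2)
Answer: roots = -3 (mult 2), -2 (mult 1), 5/2 (mult 2)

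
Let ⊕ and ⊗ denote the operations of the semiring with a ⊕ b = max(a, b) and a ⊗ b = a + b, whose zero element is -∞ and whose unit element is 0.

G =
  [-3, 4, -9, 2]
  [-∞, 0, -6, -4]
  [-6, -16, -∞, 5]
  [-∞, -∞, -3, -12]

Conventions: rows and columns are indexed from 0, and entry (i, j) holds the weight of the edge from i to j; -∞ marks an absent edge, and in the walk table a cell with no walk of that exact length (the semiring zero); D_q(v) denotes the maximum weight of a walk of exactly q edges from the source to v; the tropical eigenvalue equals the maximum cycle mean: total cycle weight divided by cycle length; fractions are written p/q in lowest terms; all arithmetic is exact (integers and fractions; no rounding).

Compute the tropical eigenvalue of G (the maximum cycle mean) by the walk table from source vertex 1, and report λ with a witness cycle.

q=0: [-∞, 0, -∞, -∞]
q=1: [-∞, 0, -6, -4]
q=2: [-12, 0, -6, -1]
q=3: [-12, 0, -4, -1]
q=4: [-10, 0, -4, 1]
Optimal cycle mean attained by: cycle 2->3->2, total 5 + (-3), length 2.
Answer: λ = 1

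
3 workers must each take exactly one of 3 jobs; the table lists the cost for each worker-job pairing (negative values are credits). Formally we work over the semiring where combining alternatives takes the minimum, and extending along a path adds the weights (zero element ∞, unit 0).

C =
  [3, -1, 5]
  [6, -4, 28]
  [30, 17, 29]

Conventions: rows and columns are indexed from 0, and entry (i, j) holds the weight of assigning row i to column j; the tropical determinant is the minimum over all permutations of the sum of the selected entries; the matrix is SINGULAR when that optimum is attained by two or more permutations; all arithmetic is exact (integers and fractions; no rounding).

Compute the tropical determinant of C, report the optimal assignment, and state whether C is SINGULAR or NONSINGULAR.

σ = (0, 1, 2): 3 + (-4) + 29 = 28
σ = (0, 2, 1): 3 + 28 + 17 = 48
σ = (1, 0, 2): (-1) + 6 + 29 = 34
σ = (1, 2, 0): (-1) + 28 + 30 = 57
σ = (2, 0, 1): 5 + 6 + 17 = 28
σ = (2, 1, 0): 5 + (-4) + 30 = 31
Optimal value attained by: σ = (0, 1, 2).
Answer: det⊕(C) = 28; verdict: SINGULAR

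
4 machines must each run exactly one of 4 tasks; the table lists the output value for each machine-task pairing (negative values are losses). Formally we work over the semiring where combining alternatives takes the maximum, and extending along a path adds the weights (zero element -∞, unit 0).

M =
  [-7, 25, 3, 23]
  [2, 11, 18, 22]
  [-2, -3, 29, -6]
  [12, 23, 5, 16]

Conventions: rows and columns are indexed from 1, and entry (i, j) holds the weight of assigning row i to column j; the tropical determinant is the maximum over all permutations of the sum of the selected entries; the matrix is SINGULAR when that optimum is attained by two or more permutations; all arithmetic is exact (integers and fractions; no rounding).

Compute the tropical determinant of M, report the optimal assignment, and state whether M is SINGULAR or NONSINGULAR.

σ = (1, 2, 3, 4): (-7) + 11 + 29 + 16 = 49
σ = (1, 2, 4, 3): (-7) + 11 + (-6) + 5 = 3
σ = (1, 3, 2, 4): (-7) + 18 + (-3) + 16 = 24
σ = (1, 3, 4, 2): (-7) + 18 + (-6) + 23 = 28
σ = (1, 4, 2, 3): (-7) + 22 + (-3) + 5 = 17
σ = (1, 4, 3, 2): (-7) + 22 + 29 + 23 = 67
σ = (2, 1, 3, 4): 25 + 2 + 29 + 16 = 72
σ = (2, 1, 4, 3): 25 + 2 + (-6) + 5 = 26
σ = (2, 3, 1, 4): 25 + 18 + (-2) + 16 = 57
σ = (2, 3, 4, 1): 25 + 18 + (-6) + 12 = 49
σ = (2, 4, 1, 3): 25 + 22 + (-2) + 5 = 50
σ = (2, 4, 3, 1): 25 + 22 + 29 + 12 = 88
σ = (3, 1, 2, 4): 3 + 2 + (-3) + 16 = 18
σ = (3, 1, 4, 2): 3 + 2 + (-6) + 23 = 22
σ = (3, 2, 1, 4): 3 + 11 + (-2) + 16 = 28
σ = (3, 2, 4, 1): 3 + 11 + (-6) + 12 = 20
σ = (3, 4, 1, 2): 3 + 22 + (-2) + 23 = 46
σ = (3, 4, 2, 1): 3 + 22 + (-3) + 12 = 34
σ = (4, 1, 2, 3): 23 + 2 + (-3) + 5 = 27
σ = (4, 1, 3, 2): 23 + 2 + 29 + 23 = 77
σ = (4, 2, 1, 3): 23 + 11 + (-2) + 5 = 37
σ = (4, 2, 3, 1): 23 + 11 + 29 + 12 = 75
σ = (4, 3, 1, 2): 23 + 18 + (-2) + 23 = 62
σ = (4, 3, 2, 1): 23 + 18 + (-3) + 12 = 50
Optimal value attained by: σ = (2, 4, 3, 1).
Answer: det⊕(M) = 88; verdict: NONSINGULAR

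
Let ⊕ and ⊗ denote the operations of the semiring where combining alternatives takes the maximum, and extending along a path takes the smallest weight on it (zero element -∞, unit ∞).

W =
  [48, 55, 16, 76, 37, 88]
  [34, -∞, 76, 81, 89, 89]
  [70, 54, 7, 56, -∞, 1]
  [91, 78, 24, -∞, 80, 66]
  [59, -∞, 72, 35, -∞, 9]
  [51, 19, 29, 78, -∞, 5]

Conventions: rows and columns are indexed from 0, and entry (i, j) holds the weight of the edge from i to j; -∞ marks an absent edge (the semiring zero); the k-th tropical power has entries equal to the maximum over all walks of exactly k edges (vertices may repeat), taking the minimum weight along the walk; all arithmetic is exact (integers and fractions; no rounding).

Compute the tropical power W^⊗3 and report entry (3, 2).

W^⊗2:
  [76, 76, 55, 78, 76, 66]
  [81, 78, 72, 78, 80, 66]
  [56, 56, 54, 70, 56, 70]
  [59, 55, 76, 78, 78, 88]
  [70, 55, 24, 59, 37, 59]
  [78, 78, 24, 51, 78, 66]
W^⊗3:
  [78, 78, 76, 76, 78, 76]
  [78, 78, 76, 78, 78, 81]
  [70, 70, 56, 70, 70, 66]
  [78, 78, 72, 78, 78, 66]
  [59, 59, 55, 70, 59, 70]
  [59, 55, 76, 78, 78, 78]
Key observation: the optimum is the walk 3->1->4->2, with weight 78 min 89 min 72 = 72.
Optimal value attained by: walk 3->1->4->2.
Answer: (W^⊗3)[3][2] = 72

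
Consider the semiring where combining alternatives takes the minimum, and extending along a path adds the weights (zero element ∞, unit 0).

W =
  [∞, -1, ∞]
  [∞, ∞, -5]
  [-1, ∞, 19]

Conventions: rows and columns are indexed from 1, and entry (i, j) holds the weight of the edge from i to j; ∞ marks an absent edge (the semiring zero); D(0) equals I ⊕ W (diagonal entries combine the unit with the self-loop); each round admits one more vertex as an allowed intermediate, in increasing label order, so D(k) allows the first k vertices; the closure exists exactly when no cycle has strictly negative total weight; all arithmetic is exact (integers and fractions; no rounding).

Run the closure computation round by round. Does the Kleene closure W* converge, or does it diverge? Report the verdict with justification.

D(0):
  [0, -1, ∞]
  [∞, 0, -5]
  [-1, ∞, 0]
D(1):
  [0, -1, ∞]
  [∞, 0, -5]
  [-1, -2, 0]
Detection: at round 2, diagonal entry (3, 3) turns strictly negative.
Key observation: the cycle 3->1->2->3 has total weight (-1) + (-1) + (-5), which is strictly negative.
Answer: DIVERGES — negative cycle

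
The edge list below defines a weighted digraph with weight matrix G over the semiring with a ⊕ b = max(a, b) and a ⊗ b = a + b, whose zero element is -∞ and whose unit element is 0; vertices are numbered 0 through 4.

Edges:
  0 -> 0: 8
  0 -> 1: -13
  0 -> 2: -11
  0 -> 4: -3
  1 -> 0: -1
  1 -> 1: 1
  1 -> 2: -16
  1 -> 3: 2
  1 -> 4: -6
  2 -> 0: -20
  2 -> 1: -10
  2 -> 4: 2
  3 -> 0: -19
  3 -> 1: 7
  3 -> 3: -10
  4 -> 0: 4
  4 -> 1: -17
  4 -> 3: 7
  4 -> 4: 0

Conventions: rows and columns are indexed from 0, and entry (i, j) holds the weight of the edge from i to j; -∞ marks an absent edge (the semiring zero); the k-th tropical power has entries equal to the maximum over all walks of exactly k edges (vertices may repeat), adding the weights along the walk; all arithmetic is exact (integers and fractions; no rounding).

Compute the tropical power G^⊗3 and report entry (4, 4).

G^⊗2:
  [16, -5, -3, 4, 5]
  [7, 9, -12, 3, -4]
  [6, -9, -26, 9, 2]
  [6, 8, -9, 9, 1]
  [12, 14, -7, 7, 1]
G^⊗3:
  [24, 11, 5, 12, 13]
  [15, 10, -4, 11, 4]
  [14, 16, -5, 9, 3]
  [14, 16, -5, 10, 3]
  [20, 15, 1, 16, 9]
Key observation: the optimum is the walk 4->0->0->4, with weight 4 + 8 + (-3) = 9.
Optimal value attained by: walk 4->0->0->4.
Answer: (G^⊗3)[4][4] = 9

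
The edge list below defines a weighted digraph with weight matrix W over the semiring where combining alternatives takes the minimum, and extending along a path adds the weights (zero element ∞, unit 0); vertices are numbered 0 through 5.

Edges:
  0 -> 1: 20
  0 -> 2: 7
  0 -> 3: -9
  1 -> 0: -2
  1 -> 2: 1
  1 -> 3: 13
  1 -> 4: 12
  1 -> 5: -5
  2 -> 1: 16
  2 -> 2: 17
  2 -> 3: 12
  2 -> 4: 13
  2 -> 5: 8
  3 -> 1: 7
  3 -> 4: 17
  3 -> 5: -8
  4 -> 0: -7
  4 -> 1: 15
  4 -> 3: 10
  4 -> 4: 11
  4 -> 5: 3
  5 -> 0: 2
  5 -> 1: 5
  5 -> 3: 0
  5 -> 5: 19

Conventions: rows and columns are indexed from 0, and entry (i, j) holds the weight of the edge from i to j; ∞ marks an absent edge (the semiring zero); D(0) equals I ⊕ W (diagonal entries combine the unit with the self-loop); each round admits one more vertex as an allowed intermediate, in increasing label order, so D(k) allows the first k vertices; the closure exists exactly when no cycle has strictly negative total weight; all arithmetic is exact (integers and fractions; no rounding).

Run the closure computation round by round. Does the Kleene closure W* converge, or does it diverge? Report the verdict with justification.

D(0):
  [0, 20, 7, -9, ∞, ∞]
  [-2, 0, 1, 13, 12, -5]
  [∞, 16, 0, 12, 13, 8]
  [∞, 7, ∞, 0, 17, -8]
  [-7, 15, ∞, 10, 0, 3]
  [2, 5, ∞, 0, ∞, 0]
D(1):
  [0, 20, 7, -9, ∞, ∞]
  [-2, 0, 1, -11, 12, -5]
  [∞, 16, 0, 12, 13, 8]
  [∞, 7, ∞, 0, 17, -8]
  [-7, 13, 0, -16, 0, 3]
  [2, 5, 9, -7, ∞, 0]
Detection: at round 2, diagonal entry (3, 3) turns strictly negative.
Key observation: the cycle 3->1->0->3 has total weight 7 + (-2) + (-9), which is strictly negative.
Answer: DIVERGES — negative cycle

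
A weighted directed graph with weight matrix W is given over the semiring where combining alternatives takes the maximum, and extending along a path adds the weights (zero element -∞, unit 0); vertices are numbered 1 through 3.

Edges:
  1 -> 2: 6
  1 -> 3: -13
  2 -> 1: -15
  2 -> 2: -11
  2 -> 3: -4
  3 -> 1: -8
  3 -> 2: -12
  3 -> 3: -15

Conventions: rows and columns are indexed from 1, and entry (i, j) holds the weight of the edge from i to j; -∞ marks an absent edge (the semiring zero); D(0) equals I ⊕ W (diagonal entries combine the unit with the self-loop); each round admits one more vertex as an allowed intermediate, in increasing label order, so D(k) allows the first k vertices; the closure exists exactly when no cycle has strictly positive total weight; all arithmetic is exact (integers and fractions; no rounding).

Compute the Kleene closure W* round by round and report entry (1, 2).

D(0):
  [0, 6, -13]
  [-15, 0, -4]
  [-8, -12, 0]
D(1):
  [0, 6, -13]
  [-15, 0, -4]
  [-8, -2, 0]
D(2):
  [0, 6, 2]
  [-15, 0, -4]
  [-8, -2, 0]
D(3):
  [0, 6, 2]
  [-12, 0, -4]
  [-8, -2, 0]
Answer: W*[1][2] = 6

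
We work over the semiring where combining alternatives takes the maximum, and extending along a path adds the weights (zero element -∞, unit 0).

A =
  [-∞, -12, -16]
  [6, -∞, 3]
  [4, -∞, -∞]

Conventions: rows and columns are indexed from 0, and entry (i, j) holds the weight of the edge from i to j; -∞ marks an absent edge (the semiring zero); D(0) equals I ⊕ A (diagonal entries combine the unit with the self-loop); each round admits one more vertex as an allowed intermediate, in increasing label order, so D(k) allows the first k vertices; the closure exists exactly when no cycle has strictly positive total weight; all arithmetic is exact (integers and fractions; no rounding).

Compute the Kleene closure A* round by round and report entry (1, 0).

D(0):
  [0, -12, -16]
  [6, 0, 3]
  [4, -∞, 0]
D(1):
  [0, -12, -16]
  [6, 0, 3]
  [4, -8, 0]
D(2):
  [0, -12, -9]
  [6, 0, 3]
  [4, -8, 0]
D(3):
  [0, -12, -9]
  [7, 0, 3]
  [4, -8, 0]
Answer: A*[1][0] = 7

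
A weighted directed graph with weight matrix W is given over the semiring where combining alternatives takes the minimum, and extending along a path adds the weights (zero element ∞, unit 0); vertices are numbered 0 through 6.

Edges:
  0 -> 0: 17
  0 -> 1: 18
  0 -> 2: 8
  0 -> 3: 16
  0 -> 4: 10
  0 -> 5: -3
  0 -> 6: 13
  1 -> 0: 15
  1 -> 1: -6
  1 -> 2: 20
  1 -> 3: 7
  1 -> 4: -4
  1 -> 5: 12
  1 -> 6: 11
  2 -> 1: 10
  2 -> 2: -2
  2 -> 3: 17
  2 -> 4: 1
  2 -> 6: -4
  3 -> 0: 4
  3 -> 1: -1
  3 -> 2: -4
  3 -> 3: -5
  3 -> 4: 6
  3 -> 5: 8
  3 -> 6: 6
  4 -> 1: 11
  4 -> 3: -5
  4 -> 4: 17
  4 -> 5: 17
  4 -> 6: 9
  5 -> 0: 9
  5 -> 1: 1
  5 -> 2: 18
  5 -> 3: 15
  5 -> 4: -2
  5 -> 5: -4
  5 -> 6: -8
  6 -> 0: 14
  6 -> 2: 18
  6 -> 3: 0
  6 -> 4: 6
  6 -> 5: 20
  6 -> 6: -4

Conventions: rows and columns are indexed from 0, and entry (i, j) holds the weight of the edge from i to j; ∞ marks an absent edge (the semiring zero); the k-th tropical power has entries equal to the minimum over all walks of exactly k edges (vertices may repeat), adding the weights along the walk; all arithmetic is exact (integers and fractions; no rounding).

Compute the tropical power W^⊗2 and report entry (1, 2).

W^⊗2:
  [6, -2, 6, 5, -5, -7, -11]
  [9, -12, 3, -9, -10, 6, 4]
  [10, 4, -4, -4, -1, 16, -8]
  [-1, -7, -9, -10, -5, 1, -8]
  [-1, -6, -9, -10, 1, 3, 1]
  [5, -5, 10, -8, -6, -8, -12]
  [4, -1, -4, -5, 2, 8, -8]
Key observation: the optimum is the walk 1->3->2, with weight 7 + (-4) = 3.
Optimal value attained by: walk 1->3->2.
Answer: (W^⊗2)[1][2] = 3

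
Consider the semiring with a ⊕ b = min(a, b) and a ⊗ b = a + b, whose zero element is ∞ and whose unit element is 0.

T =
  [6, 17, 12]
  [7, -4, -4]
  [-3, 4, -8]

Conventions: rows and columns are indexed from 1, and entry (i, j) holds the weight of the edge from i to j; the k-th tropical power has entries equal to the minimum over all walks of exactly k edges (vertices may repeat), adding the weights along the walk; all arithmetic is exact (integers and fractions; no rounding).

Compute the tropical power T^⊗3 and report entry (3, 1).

T^⊗2:
  [9, 13, 4]
  [-7, -8, -12]
  [-11, -4, -16]
T^⊗3:
  [1, 8, -4]
  [-15, -12, -20]
  [-19, -12, -24]
Key observation: the optimum is the walk 3->3->3->1, with weight (-8) + (-8) + (-3) = -19.
Optimal value attained by: walk 3->3->3->1.
Answer: (T^⊗3)[3][1] = -19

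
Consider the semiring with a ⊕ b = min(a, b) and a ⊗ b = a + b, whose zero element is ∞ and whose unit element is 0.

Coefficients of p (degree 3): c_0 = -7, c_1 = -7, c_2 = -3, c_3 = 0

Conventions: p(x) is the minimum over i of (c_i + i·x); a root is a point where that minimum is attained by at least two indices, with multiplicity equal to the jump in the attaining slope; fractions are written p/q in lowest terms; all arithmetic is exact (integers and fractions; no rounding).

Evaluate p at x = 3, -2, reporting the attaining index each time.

p(3) = min(-7+0·3=-7, -7+1·3=-4, -3+2·3=3, 0+3·3=9) = -7 (attained by i=0)
p(-2) = min(-7+0·(-2)=-7, -7+1·(-2)=-9, -3+2·(-2)=-7, 0+3·(-2)=-6) = -9 (attained by i=1)
Answer: p(3) = -7; p(-2) = -9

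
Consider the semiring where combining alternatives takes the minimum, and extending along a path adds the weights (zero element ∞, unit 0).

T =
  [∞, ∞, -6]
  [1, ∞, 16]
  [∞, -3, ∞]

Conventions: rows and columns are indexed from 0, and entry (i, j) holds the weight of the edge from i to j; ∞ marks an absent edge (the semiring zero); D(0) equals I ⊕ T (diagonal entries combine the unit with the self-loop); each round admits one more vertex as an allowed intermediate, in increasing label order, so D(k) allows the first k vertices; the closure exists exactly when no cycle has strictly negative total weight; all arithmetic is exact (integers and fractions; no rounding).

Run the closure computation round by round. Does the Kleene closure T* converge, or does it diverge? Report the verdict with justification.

D(0):
  [0, ∞, -6]
  [1, 0, 16]
  [∞, -3, 0]
D(1):
  [0, ∞, -6]
  [1, 0, -5]
  [∞, -3, 0]
Detection: at round 2, diagonal entry (2, 2) turns strictly negative.
Key observation: the cycle 2->1->0->2 has total weight (-3) + 1 + (-6), which is strictly negative.
Answer: DIVERGES — negative cycle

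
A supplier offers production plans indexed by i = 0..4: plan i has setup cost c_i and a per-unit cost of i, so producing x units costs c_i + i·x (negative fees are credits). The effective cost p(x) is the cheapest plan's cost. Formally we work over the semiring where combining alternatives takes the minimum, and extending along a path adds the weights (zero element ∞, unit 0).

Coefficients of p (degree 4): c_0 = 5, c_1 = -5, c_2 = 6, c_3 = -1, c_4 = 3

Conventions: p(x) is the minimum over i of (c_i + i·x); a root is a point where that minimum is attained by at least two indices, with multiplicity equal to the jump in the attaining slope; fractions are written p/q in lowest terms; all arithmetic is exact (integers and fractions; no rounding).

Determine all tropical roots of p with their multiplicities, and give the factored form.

hull edge (i=0, c=5) to (i=1, c=-5): slope -10, span 1
hull edge (i=1, c=-5) to (i=3, c=-1): slope 2, span 2
hull edge (i=3, c=-1) to (i=4, c=3): slope 4, span 1
Factored form: p(x) = 3 ⊗ (x ⊕ (-4)) ⊗ (x ⊕ (-2)) ⊗ (x ⊕ (-2)) ⊗ (x ⊕ 10)
Answer: roots = -4 (mult 1), -2 (mult 2), 10 (mult 1)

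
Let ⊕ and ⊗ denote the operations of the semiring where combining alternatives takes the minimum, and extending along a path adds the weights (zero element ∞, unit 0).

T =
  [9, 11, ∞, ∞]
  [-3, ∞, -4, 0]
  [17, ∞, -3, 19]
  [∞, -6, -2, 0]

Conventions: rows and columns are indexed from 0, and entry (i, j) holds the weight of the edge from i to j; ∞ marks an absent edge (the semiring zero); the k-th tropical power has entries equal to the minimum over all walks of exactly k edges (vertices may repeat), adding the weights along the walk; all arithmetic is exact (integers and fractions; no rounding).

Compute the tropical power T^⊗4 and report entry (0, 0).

T^⊗2:
  [8, 20, 7, 11]
  [6, -6, -7, 0]
  [14, 13, -6, 16]
  [-9, -6, -10, -6]
T^⊗3:
  [17, 5, 4, 11]
  [-9, -6, -10, -6]
  [10, 10, -9, 13]
  [-9, -12, -13, -6]
T^⊗4:
  [2, 5, 1, 5]
  [-9, -12, -13, -6]
  [7, 7, -12, 10]
  [-15, -12, -16, -12]
Key observation: the optimum is the walk 0->1->3->1->0, with weight 11 + 0 + (-6) + (-3) = 2.
Optimal value attained by: walk 0->1->3->1->0.
Answer: (T^⊗4)[0][0] = 2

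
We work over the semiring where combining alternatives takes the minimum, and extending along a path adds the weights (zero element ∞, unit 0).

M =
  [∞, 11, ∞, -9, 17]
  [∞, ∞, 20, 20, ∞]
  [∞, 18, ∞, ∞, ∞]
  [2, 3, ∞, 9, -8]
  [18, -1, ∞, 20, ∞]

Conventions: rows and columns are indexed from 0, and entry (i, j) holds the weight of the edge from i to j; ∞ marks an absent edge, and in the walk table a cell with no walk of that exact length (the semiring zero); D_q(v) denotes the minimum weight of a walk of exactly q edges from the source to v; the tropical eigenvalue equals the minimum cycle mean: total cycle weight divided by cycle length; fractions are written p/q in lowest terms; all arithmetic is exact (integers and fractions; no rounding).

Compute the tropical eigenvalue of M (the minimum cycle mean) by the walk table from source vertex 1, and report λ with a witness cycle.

q=0: [∞, 0, ∞, ∞, ∞]
q=1: [∞, ∞, 20, 20, ∞]
q=2: [22, 23, ∞, 29, 12]
q=3: [30, 11, 43, 13, 21]
q=4: [15, 16, 31, 21, 5]
q=5: [23, 4, 36, 6, 13]
Optimal cycle mean attained by: cycle 0->3->0, total (-9) + 2, length 2.
Answer: λ = -7/2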